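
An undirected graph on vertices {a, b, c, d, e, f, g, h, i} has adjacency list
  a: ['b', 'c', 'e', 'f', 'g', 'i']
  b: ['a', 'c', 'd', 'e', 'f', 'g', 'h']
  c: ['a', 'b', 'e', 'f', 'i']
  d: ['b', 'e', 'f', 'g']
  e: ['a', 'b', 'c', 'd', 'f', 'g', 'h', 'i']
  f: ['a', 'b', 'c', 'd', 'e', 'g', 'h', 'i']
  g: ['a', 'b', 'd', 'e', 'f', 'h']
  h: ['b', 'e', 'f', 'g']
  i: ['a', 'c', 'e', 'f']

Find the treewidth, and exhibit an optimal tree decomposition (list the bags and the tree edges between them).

Treewidth 4.
Bags: B1 = {a, b, c, e, f}  B2 = {a, c, e, f, i}  B3 = {a, b, e, f, g}  B4 = {b, e, f, g, h}  B5 = {b, d, e, f, g}
Tree: B1–B2, B1–B3, B3–B4, B3–B5

Every bag has size at most 5, so the width is 5 − 1 = 4 and tw(G) ≤ 4. For the lower bound, the 5 vertices {b, d, e, f, g} are pairwise adjacent, and any tree decomposition puts a clique entirely inside one bag — forcing width ≥ 4. Therefore the treewidth is 4.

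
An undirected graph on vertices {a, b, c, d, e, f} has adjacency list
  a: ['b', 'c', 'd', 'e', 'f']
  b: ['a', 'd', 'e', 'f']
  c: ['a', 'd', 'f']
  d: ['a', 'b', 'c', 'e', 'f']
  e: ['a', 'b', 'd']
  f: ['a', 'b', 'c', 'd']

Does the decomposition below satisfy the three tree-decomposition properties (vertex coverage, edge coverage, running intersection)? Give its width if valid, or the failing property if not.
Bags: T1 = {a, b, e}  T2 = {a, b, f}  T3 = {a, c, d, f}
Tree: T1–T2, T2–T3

No — edge (d,e) lies in no bag.

A tree decomposition must satisfy three properties: every vertex lies in some bag; for every edge, both endpoints lie together in some bag; and for every vertex, the bags containing it form a connected subtree. Here edge (d,e) lies in no bag, so the decomposition is invalid.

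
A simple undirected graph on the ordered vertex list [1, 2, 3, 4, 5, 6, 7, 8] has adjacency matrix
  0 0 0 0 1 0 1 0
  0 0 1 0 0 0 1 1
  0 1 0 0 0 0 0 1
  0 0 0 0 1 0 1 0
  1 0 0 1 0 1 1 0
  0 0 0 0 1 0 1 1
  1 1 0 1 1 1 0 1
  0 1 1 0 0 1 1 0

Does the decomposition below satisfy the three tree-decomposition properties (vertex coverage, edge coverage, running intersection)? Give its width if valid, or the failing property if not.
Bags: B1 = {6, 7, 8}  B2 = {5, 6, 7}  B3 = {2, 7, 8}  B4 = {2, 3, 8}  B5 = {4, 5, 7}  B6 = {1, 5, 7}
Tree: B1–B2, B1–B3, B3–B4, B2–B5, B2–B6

Vertex coverage: the bags together contain {1, 2, 3, 4, 5, 6, 7, 8}, the full vertex set. Edge coverage: each edge of G has both endpoints in at least one bag. Running intersection: for every vertex, the bags containing it form a connected subtree. All three properties hold, so this is a valid tree decomposition of width max|bag| − 1 = 2, and hence tw(G) ≤ 2.

Yes; width 2.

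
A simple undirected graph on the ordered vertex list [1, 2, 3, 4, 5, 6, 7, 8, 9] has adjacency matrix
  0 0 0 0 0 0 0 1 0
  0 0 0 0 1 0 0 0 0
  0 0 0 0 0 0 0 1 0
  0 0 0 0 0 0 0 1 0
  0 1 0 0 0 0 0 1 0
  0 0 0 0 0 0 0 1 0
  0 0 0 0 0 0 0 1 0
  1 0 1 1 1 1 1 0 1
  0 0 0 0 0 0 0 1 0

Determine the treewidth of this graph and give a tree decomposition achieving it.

Every bag has size at most 2, so the width is 2 − 1 = 1 and tw(G) ≤ 1. Since G has at least one edge (e.g. 8–6), it is not an edgeless graph, so tw(G) ≥ 1. Therefore the treewidth is 1.

Treewidth 1.
One optimal decomposition is:
Bags: B1 = {6, 8}  B2 = {4, 8}  B3 = {7, 8}  B4 = {8, 9}  B5 = {5, 8}  B6 = {2, 5}  B7 = {3, 8}  B8 = {1, 8}
Tree: B1–B2, B2–B3, B1–B4, B3–B5, B5–B6, B2–B7, B3–B8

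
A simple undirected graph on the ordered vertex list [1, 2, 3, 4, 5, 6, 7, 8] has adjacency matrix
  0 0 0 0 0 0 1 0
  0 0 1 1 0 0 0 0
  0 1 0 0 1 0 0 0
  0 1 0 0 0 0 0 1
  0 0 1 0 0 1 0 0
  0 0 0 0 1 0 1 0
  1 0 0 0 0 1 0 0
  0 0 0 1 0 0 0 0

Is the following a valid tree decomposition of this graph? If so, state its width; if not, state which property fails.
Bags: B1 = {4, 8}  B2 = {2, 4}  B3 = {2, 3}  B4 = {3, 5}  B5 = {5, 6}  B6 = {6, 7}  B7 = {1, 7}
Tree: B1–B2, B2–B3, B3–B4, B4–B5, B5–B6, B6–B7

Yes; width 1.

Every vertex of G appears in some bag (union = {1, 2, 3, 4, 5, 6, 7, 8}); every edge is covered by a bag; and for each vertex v the set of bags containing v is connected in the bag tree. The decomposition is therefore valid. The largest bag has 2 vertices, so the width is 1.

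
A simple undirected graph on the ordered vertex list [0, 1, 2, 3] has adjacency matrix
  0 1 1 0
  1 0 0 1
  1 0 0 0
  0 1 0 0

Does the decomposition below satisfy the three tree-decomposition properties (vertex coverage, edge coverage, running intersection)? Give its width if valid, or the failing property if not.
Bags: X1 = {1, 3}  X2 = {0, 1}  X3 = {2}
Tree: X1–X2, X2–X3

A tree decomposition must satisfy three properties: every vertex lies in some bag; for every edge, both endpoints lie together in some bag; and for every vertex, the bags containing it form a connected subtree. Here edge (0,2) lies in no bag, so the decomposition is invalid.

No — edge (0,2) lies in no bag.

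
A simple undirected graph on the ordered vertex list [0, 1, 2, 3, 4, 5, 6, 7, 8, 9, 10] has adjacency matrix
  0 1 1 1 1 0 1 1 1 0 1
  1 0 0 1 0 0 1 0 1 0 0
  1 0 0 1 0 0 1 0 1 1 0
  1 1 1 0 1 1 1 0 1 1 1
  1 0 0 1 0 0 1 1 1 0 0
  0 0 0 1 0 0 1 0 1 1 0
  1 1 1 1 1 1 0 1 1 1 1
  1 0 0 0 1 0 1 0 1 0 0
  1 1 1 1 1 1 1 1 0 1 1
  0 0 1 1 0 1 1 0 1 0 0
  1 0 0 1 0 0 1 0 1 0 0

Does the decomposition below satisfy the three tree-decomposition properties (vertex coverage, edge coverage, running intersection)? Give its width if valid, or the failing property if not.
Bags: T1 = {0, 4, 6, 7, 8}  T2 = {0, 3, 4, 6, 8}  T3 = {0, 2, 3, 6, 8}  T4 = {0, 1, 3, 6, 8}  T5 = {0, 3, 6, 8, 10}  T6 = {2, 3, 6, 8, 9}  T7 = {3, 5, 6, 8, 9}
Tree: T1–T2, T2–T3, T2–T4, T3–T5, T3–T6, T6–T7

Yes; width 4.

Every vertex of G appears in some bag (union = {0, 1, 2, 3, 4, 5, 6, 7, 8, 9, 10}); every edge is covered by a bag; and for each vertex v the set of bags containing v is connected in the bag tree. The decomposition is therefore valid. The largest bag has 5 vertices, so the width is 4.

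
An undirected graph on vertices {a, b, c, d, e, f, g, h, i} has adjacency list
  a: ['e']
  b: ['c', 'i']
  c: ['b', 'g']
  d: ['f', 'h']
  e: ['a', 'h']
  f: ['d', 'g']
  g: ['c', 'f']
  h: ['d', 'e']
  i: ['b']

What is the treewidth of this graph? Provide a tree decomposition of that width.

Every bag has size at most 2, so the width is 2 − 1 = 1 and tw(G) ≤ 1. Since G has at least one edge (e.g. a–e), it is not an edgeless graph, so tw(G) ≥ 1. Therefore the treewidth is 1.

Treewidth 1.
Bags: B1 = {a, e}  B2 = {e, h}  B3 = {d, h}  B4 = {d, f}  B5 = {f, g}  B6 = {c, g}  B7 = {b, c}  B8 = {b, i}
Tree: B1–B2, B2–B3, B3–B4, B4–B5, B5–B6, B6–B7, B7–B8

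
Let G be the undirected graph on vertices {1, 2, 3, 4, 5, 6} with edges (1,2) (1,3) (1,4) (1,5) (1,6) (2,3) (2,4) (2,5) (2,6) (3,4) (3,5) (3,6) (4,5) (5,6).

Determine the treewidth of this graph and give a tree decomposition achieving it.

Treewidth 4.
Bags: B1 = {1, 2, 3, 4, 5}  B2 = {1, 2, 3, 5, 6}
Tree: B1–B2

The largest bag has 5 vertices, giving width 4; this decomposition certifies tw(G) ≤ 4. On the other hand G contains the 5-clique {1, 2, 3, 4, 5}. A clique must lie in a single bag of any decomposition, so no decomposition can have width below 4. Hence tw(G) = 4 exactly.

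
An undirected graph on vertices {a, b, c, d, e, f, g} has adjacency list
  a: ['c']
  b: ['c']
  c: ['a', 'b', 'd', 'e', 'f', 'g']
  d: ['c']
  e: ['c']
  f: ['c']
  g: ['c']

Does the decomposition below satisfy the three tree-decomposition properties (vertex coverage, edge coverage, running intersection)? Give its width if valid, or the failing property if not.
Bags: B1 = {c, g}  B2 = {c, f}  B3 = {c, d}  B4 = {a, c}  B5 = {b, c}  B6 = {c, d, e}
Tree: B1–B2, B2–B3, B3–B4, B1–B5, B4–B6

A tree decomposition must satisfy three properties: every vertex lies in some bag; for every edge, both endpoints lie together in some bag; and for every vertex, the bags containing it form a connected subtree. Here bags containing vertex d are not connected in the tree, so the decomposition is invalid.

No — bags containing vertex d are not connected in the tree.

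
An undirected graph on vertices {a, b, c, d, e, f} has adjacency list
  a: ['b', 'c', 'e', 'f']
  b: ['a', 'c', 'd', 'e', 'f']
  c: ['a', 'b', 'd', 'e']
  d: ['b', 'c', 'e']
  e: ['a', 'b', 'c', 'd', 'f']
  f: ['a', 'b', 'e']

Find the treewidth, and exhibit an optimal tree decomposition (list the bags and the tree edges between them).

Each bag holds 4 vertices, so the decomposition has width 3, which upper-bounds the treewidth. On the other hand G contains the 4-clique {b, c, d, e}. A clique must lie in a single bag of any decomposition, so no decomposition can have width below 3. The upper and lower bounds meet at 3, so that is the treewidth.

Treewidth 3.
One such decomposition:
Bags: B1 = {a, b, c, e}  B2 = {b, c, d, e}  B3 = {a, b, e, f}
Tree: B1–B2, B1–B3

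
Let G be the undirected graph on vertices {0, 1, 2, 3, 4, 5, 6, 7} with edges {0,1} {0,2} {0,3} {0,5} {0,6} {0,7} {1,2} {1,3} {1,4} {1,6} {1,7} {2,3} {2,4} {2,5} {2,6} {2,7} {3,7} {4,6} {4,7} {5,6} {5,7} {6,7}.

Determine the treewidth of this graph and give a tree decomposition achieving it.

Treewidth 4.
One such decomposition:
Bags: B1 = {0, 2, 5, 6, 7}  B2 = {0, 1, 2, 6, 7}  B3 = {0, 1, 2, 3, 7}  B4 = {1, 2, 4, 6, 7}
Tree: B1–B2, B2–B3, B2–B4

The largest bag has 5 vertices, giving width 4; this decomposition certifies tw(G) ≤ 4. Conversely, {0, 1, 2, 3, 7} is a clique of size 5, and the vertices of any clique must share a bag in every tree decomposition; so some bag has ≥ 5 vertices and tw(G) ≥ 4. Combining the bounds, tw(G) = 4.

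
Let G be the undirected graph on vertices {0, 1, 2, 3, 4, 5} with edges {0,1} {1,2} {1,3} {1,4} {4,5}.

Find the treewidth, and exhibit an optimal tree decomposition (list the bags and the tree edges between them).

Treewidth 1.
Bags: B1 = {0, 1}  B2 = {1, 3}  B3 = {1, 4}  B4 = {4, 5}  B5 = {1, 2}
Tree: B1–B2, B1–B3, B3–B4, B1–B5

The largest bag has 2 vertices, giving width 1; this decomposition certifies tw(G) ≤ 1. Any graph with an edge has treewidth ≥ 1, and G has the edge 0–1. Hence tw(G) = 1 exactly.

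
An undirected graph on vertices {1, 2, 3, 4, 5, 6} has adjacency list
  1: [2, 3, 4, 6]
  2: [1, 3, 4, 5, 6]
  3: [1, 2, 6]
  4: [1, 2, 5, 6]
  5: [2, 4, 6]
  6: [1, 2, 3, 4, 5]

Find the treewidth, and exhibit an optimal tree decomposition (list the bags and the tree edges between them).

Every bag has size at most 4, so the width is 4 − 1 = 3 and tw(G) ≤ 3. On the other hand G contains the 4-clique {1, 2, 3, 6}. A clique must lie in a single bag of any decomposition, so no decomposition can have width below 3. Therefore the treewidth is 3.

Treewidth 3.
Bags: B1 = {2, 4, 5, 6}  B2 = {1, 2, 4, 6}  B3 = {1, 2, 3, 6}
Tree: B1–B2, B2–B3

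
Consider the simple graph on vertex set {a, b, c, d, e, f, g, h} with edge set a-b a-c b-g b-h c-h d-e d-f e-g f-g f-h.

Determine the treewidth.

A width-2 tree decomposition is:
Bags: B1 = {d, e, f}  B2 = {e, f, g}  B3 = {f, g, h}  B4 = {b, g, h}  B5 = {b, c, h}  B6 = {a, b, c}
Tree: B1–B2, B2–B3, B3–B4, B4–B5, B5–B6
Each bag holds 3 vertices, so the decomposition has width 2, which upper-bounds the treewidth. Since d–e–g–f–d is a cycle in G, G is not acyclic. Forests are exactly the graphs of treewidth ≤ 1, so tw(G) ≥ 2. Therefore the treewidth is 2.

2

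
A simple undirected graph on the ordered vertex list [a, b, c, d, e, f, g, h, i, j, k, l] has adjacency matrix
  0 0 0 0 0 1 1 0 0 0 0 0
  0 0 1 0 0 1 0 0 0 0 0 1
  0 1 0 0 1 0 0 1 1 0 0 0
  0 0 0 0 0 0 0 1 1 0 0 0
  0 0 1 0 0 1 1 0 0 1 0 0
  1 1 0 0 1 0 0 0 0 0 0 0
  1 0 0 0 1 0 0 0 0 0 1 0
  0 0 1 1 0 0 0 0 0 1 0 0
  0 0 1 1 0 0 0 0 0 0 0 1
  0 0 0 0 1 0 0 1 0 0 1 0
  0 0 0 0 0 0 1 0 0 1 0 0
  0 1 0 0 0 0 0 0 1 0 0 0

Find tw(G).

3

A width-3 tree decomposition is:
Bags: B1 = {a, g, j, k}  B2 = {a, e, g, j}  B3 = {a, e, f, j}  B4 = {e, f, h, j}  B5 = {c, e, f, h}  B6 = {b, c, f, h}  B7 = {b, c, d, h}  B8 = {b, c, d, i}  B9 = {b, d, i, l}
Tree: B1–B2, B2–B3, B3–B4, B4–B5, B5–B6, B6–B7, B7–B8, B8–B9
Each bag holds 4 vertices, so the decomposition has width 3, which upper-bounds the treewidth. For the lower bound: the 4 vertex sets {a,g,k}, {j}, {e}, {b,c,f,h} are disjoint, each induces a connected subgraph, and every pair is joined by at least one edge of G. Contracting each set to a single vertex therefore yields K_{4} as a minor, and since treewidth is minor-monotone, tw(G) ≥ tw(K_{4}) = 3. Hence tw(G) = 3 exactly.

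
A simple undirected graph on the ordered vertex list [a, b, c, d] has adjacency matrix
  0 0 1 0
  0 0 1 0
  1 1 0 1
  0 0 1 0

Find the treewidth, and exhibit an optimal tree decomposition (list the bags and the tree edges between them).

Treewidth 1.
One optimal decomposition is:
Bags: B1 = {a, c}  B2 = {c, d}  B3 = {b, c}
Tree: B1–B2, B1–B3

The largest bag has 2 vertices, giving width 1; this decomposition certifies tw(G) ≤ 1. Any graph with an edge has treewidth ≥ 1, and G has the edge a–c. Therefore the treewidth is 1.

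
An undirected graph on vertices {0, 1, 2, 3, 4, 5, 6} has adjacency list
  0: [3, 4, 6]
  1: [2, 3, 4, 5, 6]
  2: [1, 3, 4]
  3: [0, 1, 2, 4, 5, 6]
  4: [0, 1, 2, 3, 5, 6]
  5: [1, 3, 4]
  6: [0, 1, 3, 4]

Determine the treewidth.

A width-3 tree decomposition is:
Bags: B1 = {1, 2, 3, 4}  B2 = {1, 3, 4, 6}  B3 = {0, 3, 4, 6}  B4 = {1, 3, 4, 5}
Tree: B1–B2, B2–B3, B1–B4
Every bag has size at most 4, so the width is 4 − 1 = 3 and tw(G) ≤ 3. On the other hand G contains the 4-clique {0, 3, 4, 6}. A clique must lie in a single bag of any decomposition, so no decomposition can have width below 3. Hence tw(G) = 3 exactly.

3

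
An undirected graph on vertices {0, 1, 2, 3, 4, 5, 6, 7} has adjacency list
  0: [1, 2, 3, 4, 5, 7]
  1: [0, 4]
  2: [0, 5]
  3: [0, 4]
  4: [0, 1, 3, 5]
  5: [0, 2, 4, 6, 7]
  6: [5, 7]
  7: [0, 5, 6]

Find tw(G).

A width-2 tree decomposition is:
Bags: B1 = {0, 4, 5}  B2 = {0, 2, 5}  B3 = {0, 1, 4}  B4 = {0, 3, 4}  B5 = {0, 5, 7}  B6 = {5, 6, 7}
Tree: B1–B2, B1–B3, B1–B4, B2–B5, B5–B6
The largest bag has 3 vertices, giving width 2; this decomposition certifies tw(G) ≤ 2. For the lower bound, the 3 vertices {0, 2, 5} are pairwise adjacent, and any tree decomposition puts a clique entirely inside one bag — forcing width ≥ 2. Combining the bounds, tw(G) = 2.

2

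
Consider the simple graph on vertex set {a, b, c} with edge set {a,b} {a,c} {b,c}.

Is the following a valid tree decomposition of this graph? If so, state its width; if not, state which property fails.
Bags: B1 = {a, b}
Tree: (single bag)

No — vertex c appears in no bag.

A tree decomposition must satisfy three properties: every vertex lies in some bag; for every edge, both endpoints lie together in some bag; and for every vertex, the bags containing it form a connected subtree. Here vertex c appears in no bag, so the decomposition is invalid.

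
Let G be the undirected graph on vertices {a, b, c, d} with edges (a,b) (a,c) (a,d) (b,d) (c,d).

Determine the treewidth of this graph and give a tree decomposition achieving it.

Treewidth 2.
One such decomposition:
Bags: B1 = {a, b, d}  B2 = {a, c, d}
Tree: B1–B2

The largest bag has 3 vertices, giving width 2; this decomposition certifies tw(G) ≤ 2. On the other hand G contains the 3-clique {a, c, d}. A clique must lie in a single bag of any decomposition, so no decomposition can have width below 2. Therefore the treewidth is 2.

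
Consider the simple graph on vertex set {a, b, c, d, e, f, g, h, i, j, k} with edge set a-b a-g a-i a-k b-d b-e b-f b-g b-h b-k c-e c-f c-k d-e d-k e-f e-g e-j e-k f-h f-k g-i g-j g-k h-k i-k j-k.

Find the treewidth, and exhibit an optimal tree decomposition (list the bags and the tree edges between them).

Each bag holds 4 vertices, so the decomposition has width 3, which upper-bounds the treewidth. On the other hand G contains the 4-clique {e, g, j, k}. A clique must lie in a single bag of any decomposition, so no decomposition can have width below 3. Hence tw(G) = 3 exactly.

Treewidth 3.
One such decomposition:
Bags: B1 = {a, b, g, k}  B2 = {b, e, g, k}  B3 = {b, e, f, k}  B4 = {c, e, f, k}  B5 = {b, f, h, k}  B6 = {e, g, j, k}  B7 = {a, g, i, k}  B8 = {b, d, e, k}
Tree: B1–B2, B2–B3, B3–B4, B3–B5, B2–B6, B1–B7, B3–B8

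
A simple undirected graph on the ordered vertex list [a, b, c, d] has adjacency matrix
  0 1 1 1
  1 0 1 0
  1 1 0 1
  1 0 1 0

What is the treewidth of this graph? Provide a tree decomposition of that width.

Treewidth 2.
One such decomposition:
Bags: B1 = {a, b, c}  B2 = {a, c, d}
Tree: B1–B2

The largest bag has 3 vertices, giving width 2; this decomposition certifies tw(G) ≤ 2. On the other hand G contains the 3-clique {a, c, d}. A clique must lie in a single bag of any decomposition, so no decomposition can have width below 2. Therefore the treewidth is 2.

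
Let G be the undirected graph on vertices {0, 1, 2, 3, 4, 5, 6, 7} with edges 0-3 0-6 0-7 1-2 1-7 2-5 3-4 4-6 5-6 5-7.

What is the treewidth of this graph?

2

A width-2 tree decomposition is:
Bags: B1 = {1, 2, 7}  B2 = {2, 5, 7}  B3 = {0, 5, 7}  B4 = {0, 5, 6}  B5 = {0, 3, 6}  B6 = {3, 4, 6}
Tree: B1–B2, B2–B3, B3–B4, B4–B5, B5–B6
The largest bag has 3 vertices, giving width 2; this decomposition certifies tw(G) ≤ 2. The edges 1–2–5–7–1 form a cycle, so G is not a tree and its treewidth is at least 2. Hence tw(G) = 2 exactly.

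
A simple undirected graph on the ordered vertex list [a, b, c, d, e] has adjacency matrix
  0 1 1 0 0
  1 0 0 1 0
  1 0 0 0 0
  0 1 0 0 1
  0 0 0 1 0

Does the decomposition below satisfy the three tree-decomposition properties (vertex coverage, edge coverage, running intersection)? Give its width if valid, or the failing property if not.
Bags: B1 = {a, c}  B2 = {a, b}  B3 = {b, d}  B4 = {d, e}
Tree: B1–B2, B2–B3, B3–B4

Yes; width 1.

Checking the three conditions: (i) the bags cover all of {a, b, c, d, e}; (ii) for each edge, some bag contains both endpoints; (iii) the bags containing any fixed vertex form a subtree. All hold, so the decomposition is valid with width 2 − 1 = 1.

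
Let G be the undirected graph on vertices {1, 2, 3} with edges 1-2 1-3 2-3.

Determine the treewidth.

2

A width-2 tree decomposition is:
Bags: B1 = {1, 2, 3}
Tree: (single bag)
A single bag containing all 3 vertices is trivially a valid decomposition of width 2. On the other hand G contains the 3-clique {1, 2, 3}. A clique must lie in a single bag of any decomposition, so no decomposition can have width below 2. The upper and lower bounds meet at 2, so that is the treewidth.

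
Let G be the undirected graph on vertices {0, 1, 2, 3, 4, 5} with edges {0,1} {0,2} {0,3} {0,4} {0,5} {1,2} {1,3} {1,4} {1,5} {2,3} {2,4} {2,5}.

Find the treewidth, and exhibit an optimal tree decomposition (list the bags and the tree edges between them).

Treewidth 3.
Bags: B1 = {0, 1, 2, 5}  B2 = {0, 1, 2, 4}  B3 = {0, 1, 2, 3}
Tree: B1–B2, B1–B3

Each bag holds 4 vertices, so the decomposition has width 3, which upper-bounds the treewidth. On the other hand G contains the 4-clique {0, 1, 2, 3}. A clique must lie in a single bag of any decomposition, so no decomposition can have width below 3. Combining the bounds, tw(G) = 3.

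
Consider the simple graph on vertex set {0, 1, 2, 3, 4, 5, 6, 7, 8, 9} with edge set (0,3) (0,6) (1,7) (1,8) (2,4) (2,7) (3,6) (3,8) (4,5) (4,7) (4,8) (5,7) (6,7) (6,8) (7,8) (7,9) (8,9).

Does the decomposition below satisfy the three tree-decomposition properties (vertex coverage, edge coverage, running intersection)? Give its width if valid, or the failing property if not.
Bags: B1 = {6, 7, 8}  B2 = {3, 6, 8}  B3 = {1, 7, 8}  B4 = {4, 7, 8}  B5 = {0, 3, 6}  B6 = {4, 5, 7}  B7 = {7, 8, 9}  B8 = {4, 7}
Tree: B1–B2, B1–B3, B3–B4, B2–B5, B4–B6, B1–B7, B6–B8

No — vertex 2 appears in no bag.

A tree decomposition must satisfy three properties: every vertex lies in some bag; for every edge, both endpoints lie together in some bag; and for every vertex, the bags containing it form a connected subtree. Here vertex 2 appears in no bag, so the decomposition is invalid.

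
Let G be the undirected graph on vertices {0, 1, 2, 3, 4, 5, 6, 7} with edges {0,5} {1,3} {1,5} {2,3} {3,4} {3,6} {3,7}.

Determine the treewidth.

1

A width-1 tree decomposition is:
Bags: B1 = {3, 6}  B2 = {1, 3}  B3 = {3, 7}  B4 = {2, 3}  B5 = {1, 5}  B6 = {0, 5}  B7 = {3, 4}
Tree: B1–B2, B2–B3, B1–B4, B2–B5, B5–B6, B3–B7
The largest bag has 2 vertices, giving width 1; this decomposition certifies tw(G) ≤ 1. Since G has at least one edge (e.g. 3–6), it is not an edgeless graph, so tw(G) ≥ 1. Combining the bounds, tw(G) = 1.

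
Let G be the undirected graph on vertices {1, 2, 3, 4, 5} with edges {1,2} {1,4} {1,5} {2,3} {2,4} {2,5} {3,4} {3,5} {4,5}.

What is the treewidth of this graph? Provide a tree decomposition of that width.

The largest bag has 4 vertices, giving width 3; this decomposition certifies tw(G) ≤ 3. For the lower bound, the 4 vertices {1, 2, 4, 5} are pairwise adjacent, and any tree decomposition puts a clique entirely inside one bag — forcing width ≥ 3. Therefore the treewidth is 3.

Treewidth 3.
One optimal decomposition is:
Bags: B1 = {1, 2, 4, 5}  B2 = {2, 3, 4, 5}
Tree: B1–B2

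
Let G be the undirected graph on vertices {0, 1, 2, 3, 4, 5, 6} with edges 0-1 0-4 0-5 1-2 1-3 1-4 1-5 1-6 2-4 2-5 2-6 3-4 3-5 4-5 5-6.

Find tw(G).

A width-3 tree decomposition is:
Bags: B1 = {0, 1, 4, 5}  B2 = {1, 3, 4, 5}  B3 = {1, 2, 4, 5}  B4 = {1, 2, 5, 6}
Tree: B1–B2, B2–B3, B3–B4
Every bag has size at most 4, so the width is 4 − 1 = 3 and tw(G) ≤ 3. On the other hand G contains the 4-clique {0, 1, 4, 5}. A clique must lie in a single bag of any decomposition, so no decomposition can have width below 3. Hence tw(G) = 3 exactly.

3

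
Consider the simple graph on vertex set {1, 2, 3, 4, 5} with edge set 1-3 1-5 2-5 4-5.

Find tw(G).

1

A width-1 tree decomposition is:
Bags: B1 = {4, 5}  B2 = {1, 5}  B3 = {1, 3}  B4 = {2, 5}
Tree: B1–B2, B2–B3, B1–B4
Each bag holds 2 vertices, so the decomposition has width 1, which upper-bounds the treewidth. G has an edge, so its treewidth is at least 1. Therefore the treewidth is 1.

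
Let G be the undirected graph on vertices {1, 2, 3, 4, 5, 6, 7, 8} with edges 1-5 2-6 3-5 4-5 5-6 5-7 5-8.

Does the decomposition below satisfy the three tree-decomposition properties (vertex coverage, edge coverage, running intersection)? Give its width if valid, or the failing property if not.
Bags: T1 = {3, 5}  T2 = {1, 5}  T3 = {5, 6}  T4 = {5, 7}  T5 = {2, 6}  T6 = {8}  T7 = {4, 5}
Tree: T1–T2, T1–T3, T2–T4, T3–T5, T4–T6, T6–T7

A tree decomposition must satisfy three properties: every vertex lies in some bag; for every edge, both endpoints lie together in some bag; and for every vertex, the bags containing it form a connected subtree. Here edge (5,8) lies in no bag, so the decomposition is invalid.

No — edge (5,8) lies in no bag.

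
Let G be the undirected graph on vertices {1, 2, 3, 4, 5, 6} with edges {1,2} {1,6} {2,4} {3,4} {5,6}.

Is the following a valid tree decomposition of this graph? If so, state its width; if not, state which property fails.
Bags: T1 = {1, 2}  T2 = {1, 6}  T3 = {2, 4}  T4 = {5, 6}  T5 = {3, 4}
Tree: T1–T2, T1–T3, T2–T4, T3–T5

Yes; width 1.

Checking the three conditions: (i) the bags cover all of {1, 2, 3, 4, 5, 6}; (ii) for each edge, some bag contains both endpoints; (iii) the bags containing any fixed vertex form a subtree. All hold, so the decomposition is valid with width 2 − 1 = 1.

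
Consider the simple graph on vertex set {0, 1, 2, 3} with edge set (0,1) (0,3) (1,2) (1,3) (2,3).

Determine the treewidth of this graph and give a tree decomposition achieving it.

Treewidth 2.
Bags: B1 = {0, 1, 3}  B2 = {1, 2, 3}
Tree: B1–B2

The largest bag has 3 vertices, giving width 2; this decomposition certifies tw(G) ≤ 2. On the other hand G contains the 3-clique {0, 1, 3}. A clique must lie in a single bag of any decomposition, so no decomposition can have width below 2. The upper and lower bounds meet at 2, so that is the treewidth.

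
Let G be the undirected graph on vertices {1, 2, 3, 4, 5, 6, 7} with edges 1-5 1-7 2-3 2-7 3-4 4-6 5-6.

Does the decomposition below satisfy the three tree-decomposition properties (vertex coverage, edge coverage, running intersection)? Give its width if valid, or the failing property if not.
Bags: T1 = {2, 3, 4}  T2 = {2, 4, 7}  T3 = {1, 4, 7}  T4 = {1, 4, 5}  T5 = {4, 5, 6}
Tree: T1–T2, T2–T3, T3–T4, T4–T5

Yes; width 2.

Checking the three conditions: (i) the bags cover all of {1, 2, 3, 4, 5, 6, 7}; (ii) for each edge, some bag contains both endpoints; (iii) the bags containing any fixed vertex form a subtree. All hold, so the decomposition is valid with width 3 − 1 = 2.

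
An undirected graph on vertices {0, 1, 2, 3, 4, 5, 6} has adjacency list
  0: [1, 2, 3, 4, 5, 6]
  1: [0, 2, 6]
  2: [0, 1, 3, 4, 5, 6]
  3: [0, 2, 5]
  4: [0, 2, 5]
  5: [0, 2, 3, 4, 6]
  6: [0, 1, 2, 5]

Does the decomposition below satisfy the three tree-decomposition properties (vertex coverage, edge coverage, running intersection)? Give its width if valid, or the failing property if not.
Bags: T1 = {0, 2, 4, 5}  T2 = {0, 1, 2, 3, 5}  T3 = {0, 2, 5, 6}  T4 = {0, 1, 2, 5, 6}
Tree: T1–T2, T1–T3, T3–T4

No — bags containing vertex 1 are not connected in the tree.

A tree decomposition must satisfy three properties: every vertex lies in some bag; for every edge, both endpoints lie together in some bag; and for every vertex, the bags containing it form a connected subtree. Here bags containing vertex 1 are not connected in the tree, so the decomposition is invalid.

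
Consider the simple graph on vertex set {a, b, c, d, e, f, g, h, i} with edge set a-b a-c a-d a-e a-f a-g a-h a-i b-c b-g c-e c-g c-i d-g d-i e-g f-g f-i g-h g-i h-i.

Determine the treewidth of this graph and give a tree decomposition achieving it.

Treewidth 3.
One such decomposition:
Bags: B1 = {a, c, g, i}  B2 = {a, b, c, g}  B3 = {a, f, g, i}  B4 = {a, c, e, g}  B5 = {a, g, h, i}  B6 = {a, d, g, i}
Tree: B1–B2, B1–B3, B2–B4, B1–B5, B5–B6

Each bag holds 4 vertices, so the decomposition has width 3, which upper-bounds the treewidth. For the lower bound, the 4 vertices {a, c, e, g} are pairwise adjacent, and any tree decomposition puts a clique entirely inside one bag — forcing width ≥ 3. Therefore the treewidth is 3.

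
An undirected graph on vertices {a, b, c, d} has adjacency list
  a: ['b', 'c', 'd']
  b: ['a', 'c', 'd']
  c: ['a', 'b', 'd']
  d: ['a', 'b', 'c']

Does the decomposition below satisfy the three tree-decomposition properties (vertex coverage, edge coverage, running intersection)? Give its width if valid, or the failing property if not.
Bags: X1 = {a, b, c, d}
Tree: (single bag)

Every vertex of G appears in some bag (union = {a, b, c, d}); every edge is covered by a bag; and for each vertex v the set of bags containing v is connected in the bag tree. The decomposition is therefore valid. The largest bag has 4 vertices, so the width is 3.

Yes; width 3.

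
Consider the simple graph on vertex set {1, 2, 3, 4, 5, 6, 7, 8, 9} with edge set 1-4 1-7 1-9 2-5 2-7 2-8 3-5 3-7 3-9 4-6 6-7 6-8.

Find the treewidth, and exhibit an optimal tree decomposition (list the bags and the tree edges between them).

The largest bag has 4 vertices, giving width 3; this decomposition certifies tw(G) ≤ 3. For the lower bound: the 4 vertex sets {1,4,9}, {6}, {7}, {2,3,5,8} are disjoint, each induces a connected subgraph, and every pair is joined by at least one edge of G. Contracting each set to a single vertex therefore yields K_{4} as a minor, and since treewidth is minor-monotone, tw(G) ≥ tw(K_{4}) = 3. Therefore the treewidth is 3.

Treewidth 3.
One such decomposition:
Bags: B1 = {1, 4, 6, 9}  B2 = {1, 6, 7, 9}  B3 = {3, 6, 7, 9}  B4 = {3, 6, 7, 8}  B5 = {2, 3, 7, 8}  B6 = {2, 3, 5, 8}
Tree: B1–B2, B2–B3, B3–B4, B4–B5, B5–B6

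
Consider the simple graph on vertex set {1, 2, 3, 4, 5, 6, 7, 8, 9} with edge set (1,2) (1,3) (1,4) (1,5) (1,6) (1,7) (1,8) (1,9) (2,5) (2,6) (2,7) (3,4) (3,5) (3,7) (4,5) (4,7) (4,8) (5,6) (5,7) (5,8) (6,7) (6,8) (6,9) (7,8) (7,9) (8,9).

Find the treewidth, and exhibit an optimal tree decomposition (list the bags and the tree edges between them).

Treewidth 4.
One optimal decomposition is:
Bags: B1 = {1, 4, 5, 7, 8}  B2 = {1, 5, 6, 7, 8}  B3 = {1, 6, 7, 8, 9}  B4 = {1, 2, 5, 6, 7}  B5 = {1, 3, 4, 5, 7}
Tree: B1–B2, B2–B3, B2–B4, B1–B5

The largest bag has 5 vertices, giving width 4; this decomposition certifies tw(G) ≤ 4. On the other hand G contains the 5-clique {1, 6, 7, 8, 9}. A clique must lie in a single bag of any decomposition, so no decomposition can have width below 4. Combining the bounds, tw(G) = 4.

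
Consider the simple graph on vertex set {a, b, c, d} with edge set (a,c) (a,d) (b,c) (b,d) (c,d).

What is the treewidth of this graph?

A width-2 tree decomposition is:
Bags: B1 = {a, c, d}  B2 = {b, c, d}
Tree: B1–B2
The largest bag has 3 vertices, giving width 2; this decomposition certifies tw(G) ≤ 2. Conversely, {a, c, d} is a clique of size 3, and the vertices of any clique must share a bag in every tree decomposition; so some bag has ≥ 3 vertices and tw(G) ≥ 2. The upper and lower bounds meet at 2, so that is the treewidth.

2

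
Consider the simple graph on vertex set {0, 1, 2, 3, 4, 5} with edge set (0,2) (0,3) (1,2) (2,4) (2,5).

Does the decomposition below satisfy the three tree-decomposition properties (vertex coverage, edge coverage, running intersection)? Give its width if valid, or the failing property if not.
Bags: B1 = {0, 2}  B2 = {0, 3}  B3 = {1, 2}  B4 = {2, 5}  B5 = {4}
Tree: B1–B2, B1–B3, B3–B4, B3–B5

No — edge (2,4) lies in no bag.

A tree decomposition must satisfy three properties: every vertex lies in some bag; for every edge, both endpoints lie together in some bag; and for every vertex, the bags containing it form a connected subtree. Here edge (2,4) lies in no bag, so the decomposition is invalid.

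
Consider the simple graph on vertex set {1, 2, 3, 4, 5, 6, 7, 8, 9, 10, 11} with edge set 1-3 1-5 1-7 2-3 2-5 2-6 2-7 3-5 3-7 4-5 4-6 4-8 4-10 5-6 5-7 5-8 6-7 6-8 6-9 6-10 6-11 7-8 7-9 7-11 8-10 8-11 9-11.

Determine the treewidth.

A width-3 tree decomposition is:
Bags: B1 = {5, 6, 7, 8}  B2 = {2, 5, 6, 7}  B3 = {4, 5, 6, 8}  B4 = {6, 7, 8, 11}  B5 = {6, 7, 9, 11}  B6 = {4, 6, 8, 10}  B7 = {2, 3, 5, 7}  B8 = {1, 3, 5, 7}
Tree: B1–B2, B1–B3, B1–B4, B4–B5, B3–B6, B2–B7, B7–B8
Every bag has size at most 4, so the width is 4 − 1 = 3 and tw(G) ≤ 3. Conversely, {1, 3, 5, 7} is a clique of size 4, and the vertices of any clique must share a bag in every tree decomposition; so some bag has ≥ 4 vertices and tw(G) ≥ 3. Combining the bounds, tw(G) = 3.

3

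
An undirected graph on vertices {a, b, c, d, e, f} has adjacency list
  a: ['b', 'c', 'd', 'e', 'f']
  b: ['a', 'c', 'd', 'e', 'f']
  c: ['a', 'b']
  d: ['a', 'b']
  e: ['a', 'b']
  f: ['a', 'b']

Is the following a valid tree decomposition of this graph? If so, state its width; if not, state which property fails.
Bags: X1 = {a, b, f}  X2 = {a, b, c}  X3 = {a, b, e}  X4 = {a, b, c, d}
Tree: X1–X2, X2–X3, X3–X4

A tree decomposition must satisfy three properties: every vertex lies in some bag; for every edge, both endpoints lie together in some bag; and for every vertex, the bags containing it form a connected subtree. Here bags containing vertex c are not connected in the tree, so the decomposition is invalid.

No — bags containing vertex c are not connected in the tree.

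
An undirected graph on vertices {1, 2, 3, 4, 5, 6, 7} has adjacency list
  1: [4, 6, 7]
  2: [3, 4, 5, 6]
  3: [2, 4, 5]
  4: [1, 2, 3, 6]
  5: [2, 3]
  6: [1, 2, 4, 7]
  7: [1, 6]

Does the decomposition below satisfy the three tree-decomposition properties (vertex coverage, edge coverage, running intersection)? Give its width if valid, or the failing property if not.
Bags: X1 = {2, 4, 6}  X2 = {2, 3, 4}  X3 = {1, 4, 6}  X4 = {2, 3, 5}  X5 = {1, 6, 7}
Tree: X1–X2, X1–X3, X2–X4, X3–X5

Vertex coverage: the bags together contain {1, 2, 3, 4, 5, 6, 7}, the full vertex set. Edge coverage: each edge of G has both endpoints in at least one bag. Running intersection: for every vertex, the bags containing it form a connected subtree. All three properties hold, so this is a valid tree decomposition of width max|bag| − 1 = 2, and hence tw(G) ≤ 2.

Yes; width 2.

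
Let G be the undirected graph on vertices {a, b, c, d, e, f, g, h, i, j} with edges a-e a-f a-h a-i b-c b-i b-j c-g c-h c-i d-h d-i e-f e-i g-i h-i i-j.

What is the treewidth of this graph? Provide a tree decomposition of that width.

Treewidth 2.
One such decomposition:
Bags: B1 = {a, e, i}  B2 = {a, h, i}  B3 = {c, h, i}  B4 = {c, g, i}  B5 = {a, e, f}  B6 = {d, h, i}  B7 = {b, c, i}  B8 = {b, i, j}
Tree: B1–B2, B2–B3, B3–B4, B1–B5, B2–B6, B4–B7, B7–B8

The largest bag has 3 vertices, giving width 2; this decomposition certifies tw(G) ≤ 2. Conversely, {a, e, f} is a clique of size 3, and the vertices of any clique must share a bag in every tree decomposition; so some bag has ≥ 3 vertices and tw(G) ≥ 2. Therefore the treewidth is 2.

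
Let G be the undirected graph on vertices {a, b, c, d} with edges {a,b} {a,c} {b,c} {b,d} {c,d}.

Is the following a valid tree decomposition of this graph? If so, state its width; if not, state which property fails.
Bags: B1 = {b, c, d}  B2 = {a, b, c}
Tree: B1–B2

Every vertex of G appears in some bag (union = {a, b, c, d}); every edge is covered by a bag; and for each vertex v the set of bags containing v is connected in the bag tree. The decomposition is therefore valid. The largest bag has 3 vertices, so the width is 2.

Yes; width 2.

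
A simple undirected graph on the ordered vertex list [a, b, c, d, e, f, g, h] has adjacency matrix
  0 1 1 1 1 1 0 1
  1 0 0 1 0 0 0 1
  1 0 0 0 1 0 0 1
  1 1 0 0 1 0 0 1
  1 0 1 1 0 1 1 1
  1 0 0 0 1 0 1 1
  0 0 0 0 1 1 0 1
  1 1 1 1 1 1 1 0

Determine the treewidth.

3

A width-3 tree decomposition is:
Bags: B1 = {a, b, d, h}  B2 = {a, d, e, h}  B3 = {a, e, f, h}  B4 = {e, f, g, h}  B5 = {a, c, e, h}
Tree: B1–B2, B2–B3, B3–B4, B3–B5
Each bag holds 4 vertices, so the decomposition has width 3, which upper-bounds the treewidth. For the lower bound, the 4 vertices {e, f, g, h} are pairwise adjacent, and any tree decomposition puts a clique entirely inside one bag — forcing width ≥ 3. Therefore the treewidth is 3.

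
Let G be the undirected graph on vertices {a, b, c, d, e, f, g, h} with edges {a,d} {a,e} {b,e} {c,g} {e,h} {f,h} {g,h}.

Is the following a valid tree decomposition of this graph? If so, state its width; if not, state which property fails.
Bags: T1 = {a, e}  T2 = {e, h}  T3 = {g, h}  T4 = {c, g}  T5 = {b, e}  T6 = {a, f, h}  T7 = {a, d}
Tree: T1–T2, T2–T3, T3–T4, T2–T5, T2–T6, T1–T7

No — bags containing vertex a are not connected in the tree.

A tree decomposition must satisfy three properties: every vertex lies in some bag; for every edge, both endpoints lie together in some bag; and for every vertex, the bags containing it form a connected subtree. Here bags containing vertex a are not connected in the tree, so the decomposition is invalid.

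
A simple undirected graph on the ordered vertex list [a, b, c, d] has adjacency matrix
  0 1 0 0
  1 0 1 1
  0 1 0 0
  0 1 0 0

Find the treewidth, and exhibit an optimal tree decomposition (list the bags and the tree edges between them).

Treewidth 1.
One such decomposition:
Bags: B1 = {a, b}  B2 = {b, d}  B3 = {b, c}
Tree: B1–B2, B2–B3

The largest bag has 2 vertices, giving width 1; this decomposition certifies tw(G) ≤ 1. Since G has at least one edge (e.g. b–a), it is not an edgeless graph, so tw(G) ≥ 1. Therefore the treewidth is 1.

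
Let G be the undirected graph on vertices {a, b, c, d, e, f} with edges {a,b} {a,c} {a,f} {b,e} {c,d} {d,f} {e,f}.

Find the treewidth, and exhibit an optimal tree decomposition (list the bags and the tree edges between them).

Every bag has size at most 3, so the width is 3 − 1 = 2 and tw(G) ≤ 2. For the lower bound, G contains the cycle d–c–a–f–d, so G is not a forest; only forests have treewidth ≤ 1, hence tw(G) ≥ 2. The upper and lower bounds meet at 2, so that is the treewidth.

Treewidth 2.
Bags: B1 = {c, d, f}  B2 = {a, c, f}  B3 = {a, e, f}  B4 = {a, b, e}
Tree: B1–B2, B2–B3, B3–B4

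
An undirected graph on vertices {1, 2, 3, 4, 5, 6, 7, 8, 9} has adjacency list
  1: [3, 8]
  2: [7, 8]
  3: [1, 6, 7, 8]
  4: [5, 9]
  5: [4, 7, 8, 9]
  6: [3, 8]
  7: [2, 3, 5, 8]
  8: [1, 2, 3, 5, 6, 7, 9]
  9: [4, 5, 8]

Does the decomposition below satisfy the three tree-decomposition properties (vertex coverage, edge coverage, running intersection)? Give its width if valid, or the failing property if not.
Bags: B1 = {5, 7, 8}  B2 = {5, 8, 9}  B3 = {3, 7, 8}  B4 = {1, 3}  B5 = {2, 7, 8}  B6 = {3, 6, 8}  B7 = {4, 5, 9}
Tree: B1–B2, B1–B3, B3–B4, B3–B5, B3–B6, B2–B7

A tree decomposition must satisfy three properties: every vertex lies in some bag; for every edge, both endpoints lie together in some bag; and for every vertex, the bags containing it form a connected subtree. Here edge (8,1) lies in no bag, so the decomposition is invalid.

No — edge (8,1) lies in no bag.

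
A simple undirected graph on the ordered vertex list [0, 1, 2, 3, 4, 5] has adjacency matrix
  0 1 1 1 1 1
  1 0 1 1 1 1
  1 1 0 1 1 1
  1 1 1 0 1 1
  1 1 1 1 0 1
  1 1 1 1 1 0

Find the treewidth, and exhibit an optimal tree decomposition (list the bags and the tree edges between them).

Treewidth 5.
One such decomposition:
Bags: B1 = {0, 1, 2, 3, 4, 5}
Tree: (single bag)

With just one bag of size 6, the width is 6 − 1 = 5, so tw(G) ≤ 5. On the other hand G contains the 6-clique {0, 1, 2, 3, 4, 5}. A clique must lie in a single bag of any decomposition, so no decomposition can have width below 5. The upper and lower bounds meet at 5, so that is the treewidth.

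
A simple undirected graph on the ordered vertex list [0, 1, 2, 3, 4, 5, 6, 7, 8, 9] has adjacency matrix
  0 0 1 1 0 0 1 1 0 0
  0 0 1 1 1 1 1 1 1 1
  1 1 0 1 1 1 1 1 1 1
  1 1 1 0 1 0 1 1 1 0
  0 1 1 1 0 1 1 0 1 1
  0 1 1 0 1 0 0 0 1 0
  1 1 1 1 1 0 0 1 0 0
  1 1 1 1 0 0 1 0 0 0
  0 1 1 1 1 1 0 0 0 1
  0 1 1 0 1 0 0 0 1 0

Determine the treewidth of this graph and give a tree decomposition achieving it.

The largest bag has 5 vertices, giving width 4; this decomposition certifies tw(G) ≤ 4. On the other hand G contains the 5-clique {0, 2, 3, 6, 7}. A clique must lie in a single bag of any decomposition, so no decomposition can have width below 4. Hence tw(G) = 4 exactly.

Treewidth 4.
One such decomposition:
Bags: B1 = {1, 2, 3, 4, 8}  B2 = {1, 2, 3, 4, 6}  B3 = {1, 2, 4, 8, 9}  B4 = {1, 2, 3, 6, 7}  B5 = {1, 2, 4, 5, 8}  B6 = {0, 2, 3, 6, 7}
Tree: B1–B2, B1–B3, B2–B4, B3–B5, B4–B6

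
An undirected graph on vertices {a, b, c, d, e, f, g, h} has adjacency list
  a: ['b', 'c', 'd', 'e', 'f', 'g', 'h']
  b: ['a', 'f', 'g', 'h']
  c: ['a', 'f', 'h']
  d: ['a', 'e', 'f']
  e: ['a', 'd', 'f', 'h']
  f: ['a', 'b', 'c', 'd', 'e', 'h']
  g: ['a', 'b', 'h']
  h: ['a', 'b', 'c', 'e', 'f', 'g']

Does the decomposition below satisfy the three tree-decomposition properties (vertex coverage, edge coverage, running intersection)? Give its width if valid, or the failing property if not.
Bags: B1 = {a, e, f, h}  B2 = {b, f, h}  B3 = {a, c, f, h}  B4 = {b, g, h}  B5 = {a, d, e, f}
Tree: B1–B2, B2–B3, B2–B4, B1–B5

No — edge (a,b) lies in no bag.

A tree decomposition must satisfy three properties: every vertex lies in some bag; for every edge, both endpoints lie together in some bag; and for every vertex, the bags containing it form a connected subtree. Here edge (a,b) lies in no bag, so the decomposition is invalid.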